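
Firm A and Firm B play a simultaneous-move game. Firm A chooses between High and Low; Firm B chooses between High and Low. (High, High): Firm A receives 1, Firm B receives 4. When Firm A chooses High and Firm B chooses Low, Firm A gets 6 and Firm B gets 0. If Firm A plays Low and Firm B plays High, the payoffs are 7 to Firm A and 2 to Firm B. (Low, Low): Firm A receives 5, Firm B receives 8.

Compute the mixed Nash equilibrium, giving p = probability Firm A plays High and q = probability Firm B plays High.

For Firm B to be willing to mix, Firm B must be indifferent between High and Low, which pins down Firm A's mix.
  Firm B's payoff from High: p·4 + (1−p)·2 = 2p + 2
  Firm B's payoff from Low: p·0 + (1−p)·8 = -8p + 8
  2p + 2 = -8p + 8  ⇒  10p = 6  ⇒  p = 3/5.
Set Firm A's expected payoff from High equal to that from Low:
  Firm A's payoff from High: q·1 + (1−q)·6 = -5q + 6
  Firm A's payoff from Low: q·7 + (1−q)·5 = 2q + 5
  -5q + 6 = 2q + 5  ⇒  -7q = -1  ⇒  q = 1/7.

p = 3/5, q = 1/7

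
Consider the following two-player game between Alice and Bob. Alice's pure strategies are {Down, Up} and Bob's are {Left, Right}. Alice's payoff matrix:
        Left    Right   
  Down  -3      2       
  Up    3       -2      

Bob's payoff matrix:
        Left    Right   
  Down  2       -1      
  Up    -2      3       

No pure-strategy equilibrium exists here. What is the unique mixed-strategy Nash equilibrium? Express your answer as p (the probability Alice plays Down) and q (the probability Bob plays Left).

p = 5/8, q = 2/5

In a mixed equilibrium Bob is indifferent between Left and Right; this condition fixes p.
  Bob's expected payoff from Left: p·2 + (1−p)·(-2) = 4p - 2
  Bob's expected payoff from Right: p·(-1) + (1−p)·3 = -4p + 3
  4p - 2 = -4p + 3  ⇒  8p = 5  ⇒  p = 5/8.
Set Alice's expected payoff from Down equal to that from Up:
  Alice's expected payoff from Down: q·(-3) + (1−q)·2 = -5q + 2
  Alice's expected payoff from Up: q·3 + (1−q)·(-2) = 5q - 2
  -5q + 2 = 5q - 2  ⇒  -10q = -4  ⇒  q = 2/5.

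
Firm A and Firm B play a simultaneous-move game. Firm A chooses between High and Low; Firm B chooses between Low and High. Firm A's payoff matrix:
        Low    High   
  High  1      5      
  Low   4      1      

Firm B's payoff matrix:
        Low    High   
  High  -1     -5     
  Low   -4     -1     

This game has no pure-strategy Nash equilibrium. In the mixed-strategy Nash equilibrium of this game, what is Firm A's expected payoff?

Firm A's indifference between High and Low determines Firm B's mixing probability q:
  Firm A's payoff to High: q·1 + (1−q)·5 = -4q + 5
  Firm A's payoff to Low: q·4 + (1−q)·1 = 3q + 1
  -4q + 5 = 3q + 1  ⇒  -7q = -4  ⇒  q = 4/7.
At equilibrium Firm A is indifferent across rows, so Firm A's payoff equals the payoff from High: (4/7)·1 + (3/7)·5 = 19/7.

19/7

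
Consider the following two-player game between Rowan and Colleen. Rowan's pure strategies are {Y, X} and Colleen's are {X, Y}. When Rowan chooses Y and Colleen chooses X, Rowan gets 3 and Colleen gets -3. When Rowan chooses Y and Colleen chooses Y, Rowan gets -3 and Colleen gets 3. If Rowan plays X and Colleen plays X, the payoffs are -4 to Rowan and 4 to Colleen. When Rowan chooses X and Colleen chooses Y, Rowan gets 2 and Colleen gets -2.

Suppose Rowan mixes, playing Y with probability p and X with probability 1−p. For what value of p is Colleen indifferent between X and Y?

For Colleen to be willing to mix, Colleen must be indifferent between X and Y, which pins down Rowan's mix.
  Colleen's payoff to X: p·(-3) + (1−p)·4 = -7p + 4
  Colleen's payoff to Y: p·3 + (1−p)·(-2) = 5p - 2
  -7p + 4 = 5p - 2  ⇒  -12p = -6  ⇒  p = 1/2.

p = 1/2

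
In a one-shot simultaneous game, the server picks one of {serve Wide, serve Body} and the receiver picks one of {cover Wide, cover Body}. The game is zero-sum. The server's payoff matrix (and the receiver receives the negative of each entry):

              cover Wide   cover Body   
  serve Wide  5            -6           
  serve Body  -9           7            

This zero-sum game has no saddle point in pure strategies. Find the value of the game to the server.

v = -19/27

The server's indifference between serve Wide and serve Body determines the receiver's mixing probability q:
  the server's expected payoff from serve Wide: q·5 + (1−q)·(-6) = 11q - 6
  the server's expected payoff from serve Body: q·(-9) + (1−q)·7 = -16q + 7
  11q - 6 = -16q + 7  ⇒  27q = 13  ⇒  q = 13/27.
The value is the server's expected payoff against this mix (using serve Wide): (13/27)·5 + (14/27)·(-6) = -19/27.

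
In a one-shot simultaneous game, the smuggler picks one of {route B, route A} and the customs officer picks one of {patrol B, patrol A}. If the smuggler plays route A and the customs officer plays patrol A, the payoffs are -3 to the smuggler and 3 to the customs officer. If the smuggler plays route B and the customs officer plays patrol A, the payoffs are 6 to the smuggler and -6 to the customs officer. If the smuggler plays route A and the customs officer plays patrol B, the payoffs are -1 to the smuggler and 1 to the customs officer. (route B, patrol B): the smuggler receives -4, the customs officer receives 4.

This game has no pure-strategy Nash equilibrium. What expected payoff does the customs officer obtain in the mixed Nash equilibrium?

The smuggler's mix must leave the customs officer indifferent between patrol B and patrol A.
  the customs officer's payoff from patrol B: p·4 + (1−p)·1 = 3p + 1
  the customs officer's payoff from patrol A: p·(-6) + (1−p)·3 = -9p + 3
  3p + 1 = -9p + 3  ⇒  12p = 2  ⇒  p = 1/6.
At equilibrium the customs officer is indifferent across columns, so the customs officer's payoff equals the payoff from patrol B: (1/6)·4 + (5/6)·1 = 3/2.

3/2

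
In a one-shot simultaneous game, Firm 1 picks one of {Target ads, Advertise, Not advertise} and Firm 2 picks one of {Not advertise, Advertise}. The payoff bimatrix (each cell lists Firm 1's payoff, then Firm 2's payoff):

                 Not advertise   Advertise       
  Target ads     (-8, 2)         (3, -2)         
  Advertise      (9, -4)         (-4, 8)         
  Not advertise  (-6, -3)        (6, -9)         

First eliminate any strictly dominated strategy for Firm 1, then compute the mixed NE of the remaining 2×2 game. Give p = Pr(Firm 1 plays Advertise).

p = 1/3

Firm 1's strategy Target ads is strictly dominated by Not advertise: -6 > -8 and 6 > 3. Eliminate Target ads.
Firm 1's mix must leave Firm 2 indifferent between Not advertise and Advertise.
  Firm 2's expected payoff from Not advertise: p·(-4) + (1−p)·(-3) = -p - 3
  Firm 2's expected payoff from Advertise: p·8 + (1−p)·(-9) = 17p - 9
  -p - 3 = 17p - 9  ⇒  -18p = -6  ⇒  p = 1/3.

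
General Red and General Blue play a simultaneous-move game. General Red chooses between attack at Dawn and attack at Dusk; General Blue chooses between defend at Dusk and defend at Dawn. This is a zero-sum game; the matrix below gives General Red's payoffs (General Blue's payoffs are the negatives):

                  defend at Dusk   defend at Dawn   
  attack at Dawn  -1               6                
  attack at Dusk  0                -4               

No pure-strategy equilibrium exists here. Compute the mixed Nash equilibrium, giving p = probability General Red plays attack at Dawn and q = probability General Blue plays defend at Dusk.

p = 4/11, q = 10/11

Set General Blue's expected payoff from defend at Dusk equal to that from defend at Dawn:
  General Blue's payoff to defend at Dusk: p·1 + (1−p)·0 = p
  General Blue's payoff to defend at Dawn: p·(-6) + (1−p)·4 = -10p + 4
  p = -10p + 4  ⇒  11p = 4  ⇒  p = 4/11.
For General Red to be willing to mix, General Red must be indifferent between attack at Dawn and attack at Dusk, which pins down General Blue's mix.
  General Red's payoff from attack at Dawn: q·(-1) + (1−q)·6 = -7q + 6
  General Red's payoff from attack at Dusk: q·0 + (1−q)·(-4) = 4q - 4
  -7q + 6 = 4q - 4  ⇒  -11q = -10  ⇒  q = 10/11.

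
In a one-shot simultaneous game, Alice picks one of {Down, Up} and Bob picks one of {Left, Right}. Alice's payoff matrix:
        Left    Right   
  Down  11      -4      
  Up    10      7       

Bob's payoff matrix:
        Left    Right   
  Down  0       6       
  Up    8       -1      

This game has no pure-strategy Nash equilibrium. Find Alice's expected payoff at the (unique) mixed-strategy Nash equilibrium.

39/4

Set Alice's expected payoff from Down equal to that from Up:
  Alice's expected payoff from Down: q·11 + (1−q)·(-4) = 15q - 4
  Alice's expected payoff from Up: q·10 + (1−q)·7 = 3q + 7
  15q - 4 = 3q + 7  ⇒  12q = 11  ⇒  q = 11/12.
At equilibrium Alice is indifferent across rows, so Alice's payoff equals the payoff from Down: (11/12)·11 + (1/12)·(-4) = 39/4.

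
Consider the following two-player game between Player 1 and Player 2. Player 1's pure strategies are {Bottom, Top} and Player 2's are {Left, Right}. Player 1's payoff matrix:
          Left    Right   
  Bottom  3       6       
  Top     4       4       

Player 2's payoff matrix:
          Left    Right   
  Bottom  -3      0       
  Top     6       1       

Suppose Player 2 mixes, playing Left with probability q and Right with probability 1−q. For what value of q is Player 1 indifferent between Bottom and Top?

Player 2's mix must leave Player 1 indifferent between Bottom and Top.
  Player 1's expected payoff from Bottom: q·3 + (1−q)·6 = -3q + 6
  Player 1's expected payoff from Top: q·4 + (1−q)·4 = 4
  -3q + 6 = 4  ⇒  -3q = -2  ⇒  q = 2/3.

q = 2/3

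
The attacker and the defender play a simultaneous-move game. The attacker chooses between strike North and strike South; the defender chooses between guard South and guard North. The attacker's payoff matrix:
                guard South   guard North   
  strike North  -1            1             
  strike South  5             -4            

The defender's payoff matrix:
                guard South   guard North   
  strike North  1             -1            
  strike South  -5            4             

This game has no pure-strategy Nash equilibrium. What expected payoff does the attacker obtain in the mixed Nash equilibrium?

1/11

For the attacker to be willing to mix, the attacker must be indifferent between strike North and strike South, which pins down the defender's mix.
  the attacker's payoff to strike North: q·(-1) + (1−q)·1 = -2q + 1
  the attacker's payoff to strike South: q·5 + (1−q)·(-4) = 9q - 4
  -2q + 1 = 9q - 4  ⇒  -11q = -5  ⇒  q = 5/11.
At equilibrium the attacker is indifferent across rows, so the attacker's payoff equals the payoff from strike North: (5/11)·(-1) + (6/11)·1 = 1/11.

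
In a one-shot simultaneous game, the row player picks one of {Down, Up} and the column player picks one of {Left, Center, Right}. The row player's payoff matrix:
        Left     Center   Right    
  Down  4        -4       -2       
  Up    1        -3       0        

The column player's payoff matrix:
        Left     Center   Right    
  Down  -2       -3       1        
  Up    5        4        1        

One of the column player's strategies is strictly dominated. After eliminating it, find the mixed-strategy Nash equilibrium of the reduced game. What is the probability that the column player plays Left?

The column player's strategy Center is strictly dominated by Left: -2 > -3 and 5 > 4. Eliminate Center.
Set the row player's expected payoff from Down equal to that from Up:
  the row player's payoff to Down: q·4 + (1−q)·(-2) = 6q - 2
  the row player's payoff to Up: q·1 + (1−q)·0 = q
  6q - 2 = q  ⇒  5q = 2  ⇒  q = 2/5.

q = 2/5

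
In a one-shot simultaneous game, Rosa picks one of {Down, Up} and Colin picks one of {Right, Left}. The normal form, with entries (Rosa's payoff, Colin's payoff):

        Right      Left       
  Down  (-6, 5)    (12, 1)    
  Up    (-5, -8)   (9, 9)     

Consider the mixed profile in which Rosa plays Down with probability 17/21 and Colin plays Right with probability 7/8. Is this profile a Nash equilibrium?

Given Colin's mix q = 7/8, Rosa's payoff from Down is -15/4 but from Up is -13/4. Rosa strictly prefers Up, so Rosa would not mix.
So the proposed profile is not a Nash equilibrium.

No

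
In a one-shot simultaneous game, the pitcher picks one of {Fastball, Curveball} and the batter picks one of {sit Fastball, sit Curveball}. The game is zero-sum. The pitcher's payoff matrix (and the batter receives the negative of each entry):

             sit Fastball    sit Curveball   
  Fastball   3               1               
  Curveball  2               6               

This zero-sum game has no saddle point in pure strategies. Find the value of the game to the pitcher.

The pitcher's indifference between Fastball and Curveball determines the batter's mixing probability q:
  the pitcher's payoff to Fastball: q·3 + (1−q)·1 = 2q + 1
  the pitcher's payoff to Curveball: q·2 + (1−q)·6 = -4q + 6
  2q + 1 = -4q + 6  ⇒  6q = 5  ⇒  q = 5/6.
The value is the pitcher's expected payoff against this mix (using Fastball): (5/6)·3 + (1/6)·1 = 8/3.

v = 8/3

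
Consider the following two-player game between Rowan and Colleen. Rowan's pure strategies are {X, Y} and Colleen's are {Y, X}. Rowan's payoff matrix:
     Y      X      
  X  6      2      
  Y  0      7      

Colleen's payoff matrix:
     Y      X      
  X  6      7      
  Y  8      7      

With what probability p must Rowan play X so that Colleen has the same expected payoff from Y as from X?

Colleen's indifference between Y and X determines Rowan's mixing probability p:
  Colleen's expected payoff from Y: p·6 + (1−p)·8 = -2p + 8
  Colleen's expected payoff from X: p·7 + (1−p)·7 = 7
  -2p + 8 = 7  ⇒  -2p = -1  ⇒  p = 1/2.

p = 1/2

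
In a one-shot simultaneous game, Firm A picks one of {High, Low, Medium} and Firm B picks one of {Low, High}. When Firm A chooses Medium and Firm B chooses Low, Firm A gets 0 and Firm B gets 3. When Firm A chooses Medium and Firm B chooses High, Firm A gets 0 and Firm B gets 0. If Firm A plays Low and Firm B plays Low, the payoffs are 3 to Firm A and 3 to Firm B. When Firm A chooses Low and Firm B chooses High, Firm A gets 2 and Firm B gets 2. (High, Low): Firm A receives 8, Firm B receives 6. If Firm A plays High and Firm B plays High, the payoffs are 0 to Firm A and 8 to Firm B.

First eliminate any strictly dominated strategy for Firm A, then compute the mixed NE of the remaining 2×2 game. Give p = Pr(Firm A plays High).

p = 1/3

Firm A's strategy Medium is strictly dominated by Low: 3 > 0 and 2 > 0. Eliminate Medium.
Firm A's mix must leave Firm B indifferent between Low and High.
  Firm B's payoff from Low: p·6 + (1−p)·3 = 3p + 3
  Firm B's payoff from High: p·8 + (1−p)·2 = 6p + 2
  3p + 3 = 6p + 2  ⇒  -3p = -1  ⇒  p = 1/3.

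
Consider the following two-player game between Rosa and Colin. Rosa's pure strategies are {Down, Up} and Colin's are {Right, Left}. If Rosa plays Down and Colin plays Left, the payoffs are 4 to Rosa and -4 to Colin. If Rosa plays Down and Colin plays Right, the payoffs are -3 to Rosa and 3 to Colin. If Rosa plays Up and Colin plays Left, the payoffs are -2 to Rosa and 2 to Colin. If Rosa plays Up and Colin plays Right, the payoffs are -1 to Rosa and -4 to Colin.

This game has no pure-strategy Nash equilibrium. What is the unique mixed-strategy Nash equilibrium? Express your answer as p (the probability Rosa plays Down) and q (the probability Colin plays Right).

p = 6/13, q = 3/4

Set Colin's expected payoff from Right equal to that from Left:
  Colin's expected payoff from Right: p·3 + (1−p)·(-4) = 7p - 4
  Colin's expected payoff from Left: p·(-4) + (1−p)·2 = -6p + 2
  7p - 4 = -6p + 2  ⇒  13p = 6  ⇒  p = 6/13.
Colin's mix must leave Rosa indifferent between Down and Up.
  Rosa's payoff from Down: q·(-3) + (1−q)·4 = -7q + 4
  Rosa's payoff from Up: q·(-1) + (1−q)·(-2) = q - 2
  -7q + 4 = q - 2  ⇒  -8q = -6  ⇒  q = 3/4.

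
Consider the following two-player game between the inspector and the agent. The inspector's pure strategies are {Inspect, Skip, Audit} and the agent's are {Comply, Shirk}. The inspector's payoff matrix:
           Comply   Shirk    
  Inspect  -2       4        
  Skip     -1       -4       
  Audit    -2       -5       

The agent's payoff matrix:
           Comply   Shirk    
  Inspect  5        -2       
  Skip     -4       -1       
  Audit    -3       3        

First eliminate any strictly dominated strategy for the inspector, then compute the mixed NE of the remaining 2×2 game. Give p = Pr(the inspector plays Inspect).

p = 3/10

The inspector's strategy Audit is strictly dominated by Skip: -1 > -2 and -4 > -5. Eliminate Audit.
The agent's indifference between Comply and Shirk determines the inspector's mixing probability p:
  the agent's expected payoff from Comply: p·5 + (1−p)·(-4) = 9p - 4
  the agent's expected payoff from Shirk: p·(-2) + (1−p)·(-1) = -p - 1
  9p - 4 = -p - 1  ⇒  10p = 3  ⇒  p = 3/10.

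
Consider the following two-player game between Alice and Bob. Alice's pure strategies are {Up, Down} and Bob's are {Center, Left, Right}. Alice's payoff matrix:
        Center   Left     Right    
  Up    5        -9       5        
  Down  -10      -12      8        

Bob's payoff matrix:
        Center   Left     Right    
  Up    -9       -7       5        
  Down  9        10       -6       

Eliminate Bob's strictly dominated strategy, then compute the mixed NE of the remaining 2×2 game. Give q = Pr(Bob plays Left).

Bob's strategy Center is strictly dominated by Left: -7 > -9 and 10 > 9. Eliminate Center.
Bob's mix must leave Alice indifferent between Up and Down.
  Alice's expected payoff from Up: q·(-9) + (1−q)·5 = -14q + 5
  Alice's expected payoff from Down: q·(-12) + (1−q)·8 = -20q + 8
  -14q + 5 = -20q + 8  ⇒  6q = 3  ⇒  q = 1/2.

q = 1/2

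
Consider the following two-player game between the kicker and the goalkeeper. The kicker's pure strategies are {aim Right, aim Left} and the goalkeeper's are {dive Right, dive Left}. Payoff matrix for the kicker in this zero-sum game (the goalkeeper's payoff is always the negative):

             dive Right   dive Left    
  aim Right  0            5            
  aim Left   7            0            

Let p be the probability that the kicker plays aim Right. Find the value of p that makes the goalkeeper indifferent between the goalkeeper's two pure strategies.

In a mixed equilibrium the goalkeeper is indifferent between dive Right and dive Left; this condition fixes p.
  the goalkeeper's payoff from dive Right: p·0 + (1−p)·(-7) = 7p - 7
  the goalkeeper's payoff from dive Left: p·(-5) + (1−p)·0 = -5p
  7p - 7 = -5p  ⇒  12p = 7  ⇒  p = 7/12.

p = 7/12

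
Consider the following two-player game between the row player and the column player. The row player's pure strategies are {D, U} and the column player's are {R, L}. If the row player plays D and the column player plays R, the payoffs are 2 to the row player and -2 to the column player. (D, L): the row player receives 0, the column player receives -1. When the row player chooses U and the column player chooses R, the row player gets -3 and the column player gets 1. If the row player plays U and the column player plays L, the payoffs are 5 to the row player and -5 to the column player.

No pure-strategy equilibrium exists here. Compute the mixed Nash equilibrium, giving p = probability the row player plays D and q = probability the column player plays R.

p = 6/7, q = 1/2

The column player's indifference between R and L determines the row player's mixing probability p:
  the column player's expected payoff from R: p·(-2) + (1−p)·1 = -3p + 1
  the column player's expected payoff from L: p·(-1) + (1−p)·(-5) = 4p - 5
  -3p + 1 = 4p - 5  ⇒  -7p = -6  ⇒  p = 6/7.
For the row player to be willing to mix, the row player must be indifferent between D and U, which pins down the column player's mix.
  the row player's expected payoff from D: q·2 + (1−q)·0 = 2q
  the row player's expected payoff from U: q·(-3) + (1−q)·5 = -8q + 5
  2q = -8q + 5  ⇒  10q = 5  ⇒  q = 1/2.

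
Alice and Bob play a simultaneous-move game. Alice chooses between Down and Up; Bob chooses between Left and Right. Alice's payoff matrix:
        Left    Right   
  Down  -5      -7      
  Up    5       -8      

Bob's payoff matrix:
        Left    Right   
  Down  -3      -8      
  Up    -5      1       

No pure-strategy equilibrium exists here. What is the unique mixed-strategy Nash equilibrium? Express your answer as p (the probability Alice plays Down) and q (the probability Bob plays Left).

p = 6/11, q = 1/11

For Bob to be willing to mix, Bob must be indifferent between Left and Right, which pins down Alice's mix.
  Bob's expected payoff from Left: p·(-3) + (1−p)·(-5) = 2p - 5
  Bob's expected payoff from Right: p·(-8) + (1−p)·1 = -9p + 1
  2p - 5 = -9p + 1  ⇒  11p = 6  ⇒  p = 6/11.
For Alice to be willing to mix, Alice must be indifferent between Down and Up, which pins down Bob's mix.
  Alice's payoff to Down: q·(-5) + (1−q)·(-7) = 2q - 7
  Alice's payoff to Up: q·5 + (1−q)·(-8) = 13q - 8
  2q - 7 = 13q - 8  ⇒  -11q = -1  ⇒  q = 1/11.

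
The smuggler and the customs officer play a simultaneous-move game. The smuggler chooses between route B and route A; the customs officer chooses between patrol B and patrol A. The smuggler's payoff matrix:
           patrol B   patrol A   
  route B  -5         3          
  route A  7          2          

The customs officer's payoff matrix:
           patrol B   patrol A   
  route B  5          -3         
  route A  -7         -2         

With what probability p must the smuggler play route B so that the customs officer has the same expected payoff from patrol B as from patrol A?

p = 5/13

The smuggler's mix must leave the customs officer indifferent between patrol B and patrol A.
  the customs officer's payoff from patrol B: p·5 + (1−p)·(-7) = 12p - 7
  the customs officer's payoff from patrol A: p·(-3) + (1−p)·(-2) = -p - 2
  12p - 7 = -p - 2  ⇒  13p = 5  ⇒  p = 5/13.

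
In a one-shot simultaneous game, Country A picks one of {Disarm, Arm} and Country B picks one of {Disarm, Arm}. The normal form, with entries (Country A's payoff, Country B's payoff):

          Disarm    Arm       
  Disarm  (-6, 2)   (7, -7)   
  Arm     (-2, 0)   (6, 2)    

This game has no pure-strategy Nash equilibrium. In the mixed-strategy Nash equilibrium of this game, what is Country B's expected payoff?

4/11

Country B's indifference between Disarm and Arm determines Country A's mixing probability p:
  Country B's payoff from Disarm: p·2 + (1−p)·0 = 2p
  Country B's payoff from Arm: p·(-7) + (1−p)·2 = -9p + 2
  2p = -9p + 2  ⇒  11p = 2  ⇒  p = 2/11.
At equilibrium Country B is indifferent across columns, so Country B's payoff equals the payoff from Disarm: (2/11)·2 + (9/11)·0 = 4/11.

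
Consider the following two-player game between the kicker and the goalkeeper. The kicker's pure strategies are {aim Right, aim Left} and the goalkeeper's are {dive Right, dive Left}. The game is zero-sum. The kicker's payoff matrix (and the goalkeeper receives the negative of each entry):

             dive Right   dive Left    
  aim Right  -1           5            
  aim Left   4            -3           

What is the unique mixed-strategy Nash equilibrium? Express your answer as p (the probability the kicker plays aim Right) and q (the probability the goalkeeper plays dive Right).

The kicker's mix must leave the goalkeeper indifferent between dive Right and dive Left.
  the goalkeeper's payoff to dive Right: p·1 + (1−p)·(-4) = 5p - 4
  the goalkeeper's payoff to dive Left: p·(-5) + (1−p)·3 = -8p + 3
  5p - 4 = -8p + 3  ⇒  13p = 7  ⇒  p = 7/13.
Set the kicker's expected payoff from aim Right equal to that from aim Left:
  the kicker's payoff to aim Right: q·(-1) + (1−q)·5 = -6q + 5
  the kicker's payoff to aim Left: q·4 + (1−q)·(-3) = 7q - 3
  -6q + 5 = 7q - 3  ⇒  -13q = -8  ⇒  q = 8/13.

p = 7/13, q = 8/13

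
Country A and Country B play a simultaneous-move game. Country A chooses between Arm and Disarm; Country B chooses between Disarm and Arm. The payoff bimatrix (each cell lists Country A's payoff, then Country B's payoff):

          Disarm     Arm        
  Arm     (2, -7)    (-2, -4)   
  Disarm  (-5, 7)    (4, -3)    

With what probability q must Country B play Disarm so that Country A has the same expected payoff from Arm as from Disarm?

Set Country A's expected payoff from Arm equal to that from Disarm:
  Country A's payoff to Arm: q·2 + (1−q)·(-2) = 4q - 2
  Country A's payoff to Disarm: q·(-5) + (1−q)·4 = -9q + 4
  4q - 2 = -9q + 4  ⇒  13q = 6  ⇒  q = 6/13.

q = 6/13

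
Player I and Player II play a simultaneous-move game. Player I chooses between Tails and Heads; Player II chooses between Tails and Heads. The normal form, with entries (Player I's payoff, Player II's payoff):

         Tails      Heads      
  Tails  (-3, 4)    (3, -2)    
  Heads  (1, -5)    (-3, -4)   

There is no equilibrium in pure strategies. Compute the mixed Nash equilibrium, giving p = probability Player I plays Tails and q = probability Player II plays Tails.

p = 1/7, q = 3/5

Set Player II's expected payoff from Tails equal to that from Heads:
  Player II's payoff from Tails: p·4 + (1−p)·(-5) = 9p - 5
  Player II's payoff from Heads: p·(-2) + (1−p)·(-4) = 2p - 4
  9p - 5 = 2p - 4  ⇒  7p = 1  ⇒  p = 1/7.
In a mixed equilibrium Player I is indifferent between Tails and Heads; this condition fixes q.
  Player I's expected payoff from Tails: q·(-3) + (1−q)·3 = -6q + 3
  Player I's expected payoff from Heads: q·1 + (1−q)·(-3) = 4q - 3
  -6q + 3 = 4q - 3  ⇒  -10q = -6  ⇒  q = 3/5.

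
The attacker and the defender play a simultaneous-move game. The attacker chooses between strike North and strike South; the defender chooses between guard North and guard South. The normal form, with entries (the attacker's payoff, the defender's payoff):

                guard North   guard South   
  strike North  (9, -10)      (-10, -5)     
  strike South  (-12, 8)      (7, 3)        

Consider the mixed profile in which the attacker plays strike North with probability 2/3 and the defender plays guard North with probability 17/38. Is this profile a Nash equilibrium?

Given the attacker's mix p = 2/3, the defender's payoff from guard North is -4 but from guard South is -7/3. The defender strictly prefers guard South, so the defender would not mix.
So the proposed profile is not a Nash equilibrium.

No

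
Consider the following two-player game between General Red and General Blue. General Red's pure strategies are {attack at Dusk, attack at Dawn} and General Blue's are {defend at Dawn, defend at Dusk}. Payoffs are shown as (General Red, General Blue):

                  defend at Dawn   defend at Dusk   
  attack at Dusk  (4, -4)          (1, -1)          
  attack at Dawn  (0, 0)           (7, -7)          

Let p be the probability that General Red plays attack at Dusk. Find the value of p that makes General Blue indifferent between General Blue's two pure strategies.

Set General Blue's expected payoff from defend at Dawn equal to that from defend at Dusk:
  General Blue's expected payoff from defend at Dawn: p·(-4) + (1−p)·0 = -4p
  General Blue's expected payoff from defend at Dusk: p·(-1) + (1−p)·(-7) = 6p - 7
  -4p = 6p - 7  ⇒  -10p = -7  ⇒  p = 7/10.

p = 7/10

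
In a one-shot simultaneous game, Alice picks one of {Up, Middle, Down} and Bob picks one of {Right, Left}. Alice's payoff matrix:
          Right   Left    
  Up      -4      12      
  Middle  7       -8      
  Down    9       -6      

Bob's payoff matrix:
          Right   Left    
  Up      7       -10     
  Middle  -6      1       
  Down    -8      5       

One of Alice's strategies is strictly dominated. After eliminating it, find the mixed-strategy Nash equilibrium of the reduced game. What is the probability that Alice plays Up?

p = 13/30

Alice's strategy Middle is strictly dominated by Down: 9 > 7 and -6 > -8. Eliminate Middle.
Alice's mix must leave Bob indifferent between Right and Left.
  Bob's expected payoff from Right: p·7 + (1−p)·(-8) = 15p - 8
  Bob's expected payoff from Left: p·(-10) + (1−p)·5 = -15p + 5
  15p - 8 = -15p + 5  ⇒  30p = 13  ⇒  p = 13/30.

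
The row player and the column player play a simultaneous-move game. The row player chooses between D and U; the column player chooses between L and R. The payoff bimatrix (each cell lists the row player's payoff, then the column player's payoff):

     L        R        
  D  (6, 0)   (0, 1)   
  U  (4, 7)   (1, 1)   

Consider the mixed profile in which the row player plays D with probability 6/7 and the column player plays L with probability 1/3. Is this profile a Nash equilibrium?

Check the column player's indifference given the row player's mix p = 6/7:
  payoff from L = 1; payoff from R = 1 — equal.
Check the row player's indifference given the column player's mix q = 1/3:
  payoff from D = 2; payoff from U = 2 — equal.
Both players are indifferent, so neither can profitably deviate.

Yes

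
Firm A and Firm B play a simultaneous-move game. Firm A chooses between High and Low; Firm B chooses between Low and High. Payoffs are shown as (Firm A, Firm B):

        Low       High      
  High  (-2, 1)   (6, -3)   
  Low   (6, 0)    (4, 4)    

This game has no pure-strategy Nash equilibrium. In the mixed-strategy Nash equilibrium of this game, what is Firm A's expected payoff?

For Firm A to be willing to mix, Firm A must be indifferent between High and Low, which pins down Firm B's mix.
  Firm A's expected payoff from High: q·(-2) + (1−q)·6 = -8q + 6
  Firm A's expected payoff from Low: q·6 + (1−q)·4 = 2q + 4
  -8q + 6 = 2q + 4  ⇒  -10q = -2  ⇒  q = 1/5.
At equilibrium Firm A is indifferent across rows, so Firm A's payoff equals the payoff from High: (1/5)·(-2) + (4/5)·6 = 22/5.

22/5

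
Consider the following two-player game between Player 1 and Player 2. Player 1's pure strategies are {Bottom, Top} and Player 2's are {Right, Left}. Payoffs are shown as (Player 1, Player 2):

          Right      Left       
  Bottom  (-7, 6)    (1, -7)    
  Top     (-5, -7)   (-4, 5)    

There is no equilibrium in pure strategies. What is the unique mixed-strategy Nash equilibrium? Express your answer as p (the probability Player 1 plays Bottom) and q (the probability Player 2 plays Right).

p = 12/25, q = 5/7

Set Player 2's expected payoff from Right equal to that from Left:
  Player 2's payoff to Right: p·6 + (1−p)·(-7) = 13p - 7
  Player 2's payoff to Left: p·(-7) + (1−p)·5 = -12p + 5
  13p - 7 = -12p + 5  ⇒  25p = 12  ⇒  p = 12/25.
Set Player 1's expected payoff from Bottom equal to that from Top:
  Player 1's payoff from Bottom: q·(-7) + (1−q)·1 = -8q + 1
  Player 1's payoff from Top: q·(-5) + (1−q)·(-4) = -q - 4
  -8q + 1 = -q - 4  ⇒  -7q = -5  ⇒  q = 5/7.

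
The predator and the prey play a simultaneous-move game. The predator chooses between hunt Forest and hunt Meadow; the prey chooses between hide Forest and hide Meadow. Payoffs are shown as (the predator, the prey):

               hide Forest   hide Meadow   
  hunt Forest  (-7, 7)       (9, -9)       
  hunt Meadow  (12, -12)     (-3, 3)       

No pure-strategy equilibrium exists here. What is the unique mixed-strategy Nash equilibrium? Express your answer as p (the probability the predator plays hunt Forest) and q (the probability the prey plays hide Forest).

The prey's indifference between hide Forest and hide Meadow determines the predator's mixing probability p:
  the prey's expected payoff from hide Forest: p·7 + (1−p)·(-12) = 19p - 12
  the prey's expected payoff from hide Meadow: p·(-9) + (1−p)·3 = -12p + 3
  19p - 12 = -12p + 3  ⇒  31p = 15  ⇒  p = 15/31.
The prey's mix must leave the predator indifferent between hunt Forest and hunt Meadow.
  the predator's expected payoff from hunt Forest: q·(-7) + (1−q)·9 = -16q + 9
  the predator's expected payoff from hunt Meadow: q·12 + (1−q)·(-3) = 15q - 3
  -16q + 9 = 15q - 3  ⇒  -31q = -12  ⇒  q = 12/31.

p = 15/31, q = 12/31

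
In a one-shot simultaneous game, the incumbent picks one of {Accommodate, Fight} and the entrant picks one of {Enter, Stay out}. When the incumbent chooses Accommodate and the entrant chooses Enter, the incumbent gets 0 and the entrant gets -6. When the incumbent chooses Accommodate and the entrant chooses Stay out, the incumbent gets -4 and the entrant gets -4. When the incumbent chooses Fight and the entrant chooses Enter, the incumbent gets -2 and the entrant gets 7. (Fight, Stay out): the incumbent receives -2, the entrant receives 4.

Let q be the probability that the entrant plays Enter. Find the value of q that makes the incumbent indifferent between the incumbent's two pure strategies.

The entrant's mix must leave the incumbent indifferent between Accommodate and Fight.
  the incumbent's expected payoff from Accommodate: q·0 + (1−q)·(-4) = 4q - 4
  the incumbent's expected payoff from Fight: q·(-2) + (1−q)·(-2) = -2
  4q - 4 = -2  ⇒  4q = 2  ⇒  q = 1/2.

q = 1/2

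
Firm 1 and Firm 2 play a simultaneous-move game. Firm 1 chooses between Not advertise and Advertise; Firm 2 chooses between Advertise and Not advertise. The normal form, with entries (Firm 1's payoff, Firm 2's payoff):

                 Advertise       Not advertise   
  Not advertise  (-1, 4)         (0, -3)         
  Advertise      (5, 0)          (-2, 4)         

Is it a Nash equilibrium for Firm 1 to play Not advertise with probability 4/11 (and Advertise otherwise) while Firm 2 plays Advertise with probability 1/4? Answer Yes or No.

Yes

Check Firm 2's indifference given Firm 1's mix p = 4/11:
  payoff from Advertise = 16/11; payoff from Not advertise = 16/11 — equal.
Check Firm 1's indifference given Firm 2's mix q = 1/4:
  payoff from Not advertise = -1/4; payoff from Advertise = -1/4 — equal.
Both players are indifferent, so neither can profitably deviate.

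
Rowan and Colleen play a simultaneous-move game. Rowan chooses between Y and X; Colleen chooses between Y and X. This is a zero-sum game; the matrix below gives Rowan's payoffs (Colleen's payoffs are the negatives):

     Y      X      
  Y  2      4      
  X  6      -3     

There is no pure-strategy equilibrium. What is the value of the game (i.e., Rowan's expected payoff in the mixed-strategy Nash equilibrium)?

v = 30/11

Colleen's mix must leave Rowan indifferent between Y and X.
  Rowan's payoff from Y: q·2 + (1−q)·4 = -2q + 4
  Rowan's payoff from X: q·6 + (1−q)·(-3) = 9q - 3
  -2q + 4 = 9q - 3  ⇒  -11q = -7  ⇒  q = 7/11.
The value is Rowan's expected payoff against this mix (using Y): (7/11)·2 + (4/11)·4 = 30/11.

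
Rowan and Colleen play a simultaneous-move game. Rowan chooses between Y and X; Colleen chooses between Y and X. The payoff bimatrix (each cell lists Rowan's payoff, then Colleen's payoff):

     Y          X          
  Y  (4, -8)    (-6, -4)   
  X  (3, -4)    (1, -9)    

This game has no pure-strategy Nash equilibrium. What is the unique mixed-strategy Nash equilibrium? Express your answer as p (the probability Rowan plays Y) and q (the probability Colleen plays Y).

p = 5/9, q = 7/8

For Colleen to be willing to mix, Colleen must be indifferent between Y and X, which pins down Rowan's mix.
  Colleen's payoff from Y: p·(-8) + (1−p)·(-4) = -4p - 4
  Colleen's payoff from X: p·(-4) + (1−p)·(-9) = 5p - 9
  -4p - 4 = 5p - 9  ⇒  -9p = -5  ⇒  p = 5/9.
Set Rowan's expected payoff from Y equal to that from X:
  Rowan's expected payoff from Y: q·4 + (1−q)·(-6) = 10q - 6
  Rowan's expected payoff from X: q·3 + (1−q)·1 = 2q + 1
  10q - 6 = 2q + 1  ⇒  8q = 7  ⇒  q = 7/8.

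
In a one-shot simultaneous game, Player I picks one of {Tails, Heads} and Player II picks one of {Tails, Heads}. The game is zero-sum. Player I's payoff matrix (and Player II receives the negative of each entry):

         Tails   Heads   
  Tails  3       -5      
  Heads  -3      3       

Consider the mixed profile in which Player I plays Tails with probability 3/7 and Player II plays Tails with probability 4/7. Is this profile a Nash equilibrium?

Yes

Check Player II's indifference given Player I's mix p = 3/7:
  payoff from Tails = 3/7; payoff from Heads = 3/7 — equal.
Check Player I's indifference given Player II's mix q = 4/7:
  payoff from Tails = -3/7; payoff from Heads = -3/7 — equal.
Both players are indifferent, so neither can profitably deviate.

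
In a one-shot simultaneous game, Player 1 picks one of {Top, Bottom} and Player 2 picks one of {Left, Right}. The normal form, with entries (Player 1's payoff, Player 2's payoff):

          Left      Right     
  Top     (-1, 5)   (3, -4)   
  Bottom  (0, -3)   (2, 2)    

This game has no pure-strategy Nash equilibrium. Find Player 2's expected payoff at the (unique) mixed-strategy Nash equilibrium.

-1/7

Player 1's mix must leave Player 2 indifferent between Left and Right.
  Player 2's payoff from Left: p·5 + (1−p)·(-3) = 8p - 3
  Player 2's payoff from Right: p·(-4) + (1−p)·2 = -6p + 2
  8p - 3 = -6p + 2  ⇒  14p = 5  ⇒  p = 5/14.
At equilibrium Player 2 is indifferent across columns, so Player 2's payoff equals the payoff from Left: (5/14)·5 + (9/14)·(-3) = -1/7.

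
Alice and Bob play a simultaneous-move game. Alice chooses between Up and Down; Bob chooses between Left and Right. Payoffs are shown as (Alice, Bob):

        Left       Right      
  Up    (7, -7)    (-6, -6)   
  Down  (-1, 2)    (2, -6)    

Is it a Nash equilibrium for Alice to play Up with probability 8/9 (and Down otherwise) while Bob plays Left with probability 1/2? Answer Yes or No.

Check Bob's indifference given Alice's mix p = 8/9:
  payoff from Left = -6; payoff from Right = -6 — equal.
Check Alice's indifference given Bob's mix q = 1/2:
  payoff from Up = 1/2; payoff from Down = 1/2 — equal.
Both players are indifferent, so neither can profitably deviate.

Yes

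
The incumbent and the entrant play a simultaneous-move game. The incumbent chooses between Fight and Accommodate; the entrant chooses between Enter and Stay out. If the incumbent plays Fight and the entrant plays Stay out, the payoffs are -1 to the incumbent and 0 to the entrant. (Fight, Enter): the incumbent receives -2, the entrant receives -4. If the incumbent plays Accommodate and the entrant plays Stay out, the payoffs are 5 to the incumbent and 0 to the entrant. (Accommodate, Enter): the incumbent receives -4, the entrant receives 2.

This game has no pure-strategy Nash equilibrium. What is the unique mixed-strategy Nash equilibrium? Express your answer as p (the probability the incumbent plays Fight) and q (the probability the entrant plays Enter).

The entrant's indifference between Enter and Stay out determines the incumbent's mixing probability p:
  the entrant's payoff from Enter: p·(-4) + (1−p)·2 = -6p + 2
  the entrant's payoff from Stay out: p·0 + (1−p)·0 = 0
  -6p + 2 = 0  ⇒  -6p = -2  ⇒  p = 1/3.
The entrant's mix must leave the incumbent indifferent between Fight and Accommodate.
  the incumbent's payoff to Fight: q·(-2) + (1−q)·(-1) = -q - 1
  the incumbent's payoff to Accommodate: q·(-4) + (1−q)·5 = -9q + 5
  -q - 1 = -9q + 5  ⇒  8q = 6  ⇒  q = 3/4.

p = 1/3, q = 3/4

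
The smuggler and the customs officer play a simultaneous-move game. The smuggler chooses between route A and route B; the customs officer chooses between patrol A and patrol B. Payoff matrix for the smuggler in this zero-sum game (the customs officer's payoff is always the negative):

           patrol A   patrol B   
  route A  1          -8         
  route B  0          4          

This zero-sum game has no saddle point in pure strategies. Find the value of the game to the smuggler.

The smuggler's indifference between route A and route B determines the customs officer's mixing probability q:
  the smuggler's payoff from route A: q·1 + (1−q)·(-8) = 9q - 8
  the smuggler's payoff from route B: q·0 + (1−q)·4 = -4q + 4
  9q - 8 = -4q + 4  ⇒  13q = 12  ⇒  q = 12/13.
The value is the smuggler's expected payoff against this mix (using route A): (12/13)·1 + (1/13)·(-8) = 4/13.

v = 4/13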